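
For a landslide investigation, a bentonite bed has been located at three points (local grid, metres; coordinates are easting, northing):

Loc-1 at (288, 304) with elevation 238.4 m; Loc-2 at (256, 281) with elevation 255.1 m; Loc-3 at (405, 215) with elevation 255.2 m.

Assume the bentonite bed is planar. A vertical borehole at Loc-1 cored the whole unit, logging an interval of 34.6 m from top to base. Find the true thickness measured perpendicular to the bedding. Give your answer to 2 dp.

Let the plane be z = a·easting + b·northing + c.
Loc-2−Loc-1: −32a − 23b = 16.7;  Loc-3−Loc-1: 117a − 89b = 16.8.
Solving gives a = −0.19857, b = −0.44981.
|∇z| = √(a²+b²) = 0.49169, so dip δ = arctan(0.49169) = 26.18°.
True thickness = vertical thickness × cos δ = 34.6 × cos 26.18° = 31.05 m.

31.05 m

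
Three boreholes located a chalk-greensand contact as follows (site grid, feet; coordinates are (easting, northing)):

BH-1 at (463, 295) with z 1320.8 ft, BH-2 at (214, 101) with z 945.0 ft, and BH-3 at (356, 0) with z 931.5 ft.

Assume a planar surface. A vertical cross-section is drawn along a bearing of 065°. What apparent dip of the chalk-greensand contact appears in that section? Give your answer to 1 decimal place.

Let the plane be z = a·E + b·N + c.
BH-2−BH-1: −249a − 194b = −375.8;  BH-3−BH-1: −107a − 295b = −389.3.
Solving gives a = 0.67057, b = 1.07644.
Unit vector along 065° is (sin 65°, cos 65°) = (0.9063, 0.4226).
Slope in that direction = a·(0.9063) + b·(0.4226) = 1.06266.
Apparent dip = arctan|1.06266| = 46.7° (true dip is 51.7°, so apparent ≤ true as expected).

46.7°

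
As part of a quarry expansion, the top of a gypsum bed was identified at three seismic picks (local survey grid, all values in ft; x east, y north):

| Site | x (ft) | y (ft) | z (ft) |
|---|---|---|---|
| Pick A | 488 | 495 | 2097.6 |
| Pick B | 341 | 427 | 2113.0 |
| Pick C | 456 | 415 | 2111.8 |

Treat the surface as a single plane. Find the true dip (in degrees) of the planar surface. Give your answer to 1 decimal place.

Let the plane be z = a·x + b·y + c.
Pick B−Pick A: −147a − 68b = 15.4;  Pick C−Pick A: −32a − 80b = 14.2.
Solving gives a = −0.02780, b = −0.16638.
Gradient magnitude |∇z| = √(a² + b²) = √(0.00077 + 0.02768) = 0.16869.
True dip = arctan(0.16869) = 9.6°, dipping toward N (azimuth ≈ 009°).

9.6°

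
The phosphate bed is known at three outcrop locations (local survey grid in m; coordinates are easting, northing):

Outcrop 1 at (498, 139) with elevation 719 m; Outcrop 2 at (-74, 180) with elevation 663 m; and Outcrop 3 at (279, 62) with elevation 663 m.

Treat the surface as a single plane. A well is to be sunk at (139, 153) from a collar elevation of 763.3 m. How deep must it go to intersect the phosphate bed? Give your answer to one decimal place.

Two edge vectors: Outcrop 1→Outcrop 2 = (-572, 41, -56), Outcrop 1→Outcrop 3 = (-219, -77, -56).
Normal n = (Outcrop 1→Outcrop 2) × (Outcrop 1→Outcrop 3) = (-6608, -19768, 53023).
So ∂z/∂easting = −n_x/n_z = 0.12463 and ∂z/∂northing = −n_y/n_z = 0.37282.
Intercept c from Outcrop 1: 719 − 62.06 − 51.82 = 605.11.
At (139, 153): z_contact = 17.32 + 57.04 + 605.11 = 679.48 m.
Depth below ground = 763.3 − 679.48 = 83.8 m.

83.8 m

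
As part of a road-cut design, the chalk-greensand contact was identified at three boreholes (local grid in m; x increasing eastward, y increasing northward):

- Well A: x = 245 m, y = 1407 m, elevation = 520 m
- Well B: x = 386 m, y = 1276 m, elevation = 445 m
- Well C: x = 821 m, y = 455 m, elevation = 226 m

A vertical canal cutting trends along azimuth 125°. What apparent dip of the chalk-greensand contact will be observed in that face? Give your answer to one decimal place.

Let the plane be z = a·x + b·y + c.
Well B−Well A: 141a − 131b = −75;  Well C−Well A: 576a − 952b = −294.
Solving gives a = −0.55951, b = −0.02971.
Unit vector along 125° is (sin 125°, cos 125°) = (0.8192, -0.5736).
Slope in that direction = a·(0.8192) + b·(-0.5736) = −0.44129.
Apparent dip = arctan|0.44129| = 23.8° (true dip is 29.3°, so apparent ≤ true as expected).

23.8°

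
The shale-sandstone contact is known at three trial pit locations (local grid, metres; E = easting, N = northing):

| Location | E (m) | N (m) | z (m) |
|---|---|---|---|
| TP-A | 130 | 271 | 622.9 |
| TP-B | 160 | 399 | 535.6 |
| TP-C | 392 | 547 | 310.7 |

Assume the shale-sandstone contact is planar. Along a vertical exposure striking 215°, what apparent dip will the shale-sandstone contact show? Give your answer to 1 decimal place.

Two edge vectors: TP-A→TP-B = (30, 128, -87.3), TP-A→TP-C = (262, 276, -312.2).
Normal n = (TP-A→TP-B) × (TP-A→TP-C) = (-15866.8, -13506.6, -25256).
So ∂z/∂E = −n_x/n_z = −0.62824 and ∂z/∂N = −n_y/n_z = −0.53479.
Unit vector along 215° is (sin 215°, cos 215°) = (-0.5736, -0.8192).
Slope in that direction = a·(-0.5736) + b·(-0.8192) = 0.79842.
Apparent dip = arctan|0.79842| = 38.6° (true dip is 39.5°, so apparent ≤ true as expected).

38.6°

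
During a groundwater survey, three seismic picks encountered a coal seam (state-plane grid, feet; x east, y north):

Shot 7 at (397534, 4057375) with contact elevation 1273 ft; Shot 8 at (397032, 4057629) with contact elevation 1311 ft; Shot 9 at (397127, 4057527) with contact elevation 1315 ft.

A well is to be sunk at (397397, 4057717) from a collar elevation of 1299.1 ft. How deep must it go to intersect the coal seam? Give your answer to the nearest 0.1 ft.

Two edge vectors: Shot 7→Shot 8 = (-502, 254, 38), Shot 7→Shot 9 = (-407, 152, 42).
Normal n = (Shot 7→Shot 8) × (Shot 7→Shot 9) = (4892, 5618, 27074).
So ∂z/∂x = −n_x/n_z = −0.180689961 and ∂z/∂y = −n_y/n_z = −0.207505356.
Intercept c from Shot 7: 1273 + 71830.40 + 841927.04 = 915030.45.
At (397397, 4057717): z_contact = −71805.65 − 841998.01 + 915030.45 = 1226.79 ft.
Depth below ground = 1299.1 − 1226.79 = 72.3 ft.

72.3 ft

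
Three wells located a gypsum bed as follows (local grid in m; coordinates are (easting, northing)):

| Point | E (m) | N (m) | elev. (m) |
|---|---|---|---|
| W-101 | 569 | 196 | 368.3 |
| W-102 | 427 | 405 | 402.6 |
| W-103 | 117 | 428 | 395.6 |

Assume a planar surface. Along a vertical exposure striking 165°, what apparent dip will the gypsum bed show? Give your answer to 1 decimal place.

9.8°

Let the plane be z = a·E + b·N + c.
W-102−W-101: −142a + 209b = 34.3;  W-103−W-101: −452a + 232b = 27.3.
Solving gives a = 0.03660, b = 0.18898.
Unit vector along 165° is (sin 165°, cos 165°) = (0.2588, -0.9659).
Slope in that direction = a·(0.2588) + b·(-0.9659) = −0.17307.
Apparent dip = arctan|0.17307| = 9.8° (true dip is 10.9°, so apparent ≤ true as expected).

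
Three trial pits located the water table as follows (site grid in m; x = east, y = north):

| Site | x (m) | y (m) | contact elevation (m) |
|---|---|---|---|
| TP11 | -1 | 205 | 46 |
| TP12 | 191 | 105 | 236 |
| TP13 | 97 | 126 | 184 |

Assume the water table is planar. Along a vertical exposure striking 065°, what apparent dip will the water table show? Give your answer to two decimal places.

Let the plane be z = a·x + b·y + c.
TP12−TP11: 192a − 100b = 190;  TP13−TP11: 98a − 79b = 138.
Solving gives a = 0.22541, b = −1.46721.
Unit vector along 065° is (sin 65°, cos 65°) = (0.9063, 0.4226).
Slope in that direction = a·(0.9063) + b·(0.4226) = −0.41578.
Apparent dip = arctan|0.41578| = 22.58° (true dip is 56.0°, so apparent ≤ true as expected).

22.58°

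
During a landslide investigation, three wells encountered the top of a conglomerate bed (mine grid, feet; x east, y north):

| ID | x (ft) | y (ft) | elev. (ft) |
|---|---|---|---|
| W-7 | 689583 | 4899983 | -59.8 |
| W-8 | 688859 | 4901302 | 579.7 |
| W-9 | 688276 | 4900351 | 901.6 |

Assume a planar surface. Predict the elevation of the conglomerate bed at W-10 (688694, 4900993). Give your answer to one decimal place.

Let the plane be z = a·x + b·y + c.
W-8−W-7: −724a + 1319b = 639.5;  W-9−W-7: −1307a + 368b = 961.4.
Solving gives a = −0.708576255, b = 0.095899008.
Then c = -59.8 − a·689583 − b·4899983 = 18658.83.
At (688694, 4900993): z = −487992.2 + 470000.4 + 18658.83 = 667.0 ft.

667.0 ft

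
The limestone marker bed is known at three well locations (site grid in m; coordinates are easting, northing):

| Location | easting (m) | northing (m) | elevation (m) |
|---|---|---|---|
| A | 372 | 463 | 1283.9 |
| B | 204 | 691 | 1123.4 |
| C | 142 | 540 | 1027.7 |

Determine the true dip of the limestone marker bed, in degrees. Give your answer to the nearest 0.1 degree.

49.6°

Two edge vectors: A→B = (-168, 228, -160.5), A→C = (-230, 77, -256.2).
Normal n = (A→B) × (A→C) = (-46055.1, -6126.6, 39504).
So ∂z/∂easting = −n_x/n_z = 1.16583 and ∂z/∂northing = −n_y/n_z = 0.15509.
Gradient magnitude |∇z| = √(a² + b²) = √(1.35917 + 0.02405) = 1.17610.
True dip = arctan(1.17610) = 49.6°, dipping toward W (azimuth ≈ 262°).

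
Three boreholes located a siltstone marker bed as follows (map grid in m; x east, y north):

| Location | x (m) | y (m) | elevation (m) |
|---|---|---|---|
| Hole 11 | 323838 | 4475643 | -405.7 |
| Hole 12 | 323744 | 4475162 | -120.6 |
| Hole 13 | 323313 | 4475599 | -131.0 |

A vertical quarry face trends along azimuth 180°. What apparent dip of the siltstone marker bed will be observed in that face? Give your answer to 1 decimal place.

Let the plane be z = a·x + b·y + c.
Hole 12−Hole 11: −94a − 481b = 285.1;  Hole 13−Hole 11: −525a − 44b = 274.7.
Solving gives a = −0.48145, b = −0.49864.
Unit vector along 180° is (sin 180°, cos 180°) = (0.0000, -1.0000).
Slope in that direction = a·(0.0000) + b·(-1.0000) = 0.49864.
Apparent dip = arctan|0.49864| = 26.5° (true dip is 34.7°, so apparent ≤ true as expected).

26.5°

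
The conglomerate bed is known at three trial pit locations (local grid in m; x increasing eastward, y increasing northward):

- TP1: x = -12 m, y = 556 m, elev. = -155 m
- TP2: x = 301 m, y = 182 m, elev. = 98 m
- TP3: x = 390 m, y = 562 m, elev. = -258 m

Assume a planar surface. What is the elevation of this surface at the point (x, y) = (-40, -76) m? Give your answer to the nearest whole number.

408 m

Two edge vectors: TP1→TP2 = (313, -374, 253), TP1→TP3 = (402, 6, -103).
Normal n = (TP1→TP2) × (TP1→TP3) = (37004, 133945, 152226).
So ∂z/∂x = −n_x/n_z = −0.24309 and ∂z/∂y = −n_y/n_z = −0.87991.
Intercept c from TP1: -155 − 2.92 + 489.23 = 331.31.
At (-40, -76): z = 9.7 + 66.9 + 331.31 = 407.9 m.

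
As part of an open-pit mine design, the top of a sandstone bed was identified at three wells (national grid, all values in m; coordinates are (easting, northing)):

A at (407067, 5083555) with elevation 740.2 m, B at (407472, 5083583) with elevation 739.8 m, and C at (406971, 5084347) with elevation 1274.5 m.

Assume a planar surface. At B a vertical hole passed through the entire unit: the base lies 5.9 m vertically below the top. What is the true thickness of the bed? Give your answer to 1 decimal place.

Let the plane be z = a·E + b·N + c.
B−A: 405a + 28b = −0.4;  C−A: −96a + 792b = 534.3.
Solving gives a = −0.04723, b = 0.66890.
|∇z| = √(a²+b²) = 0.67056, so dip δ = arctan(0.67056) = 33.84°.
True thickness = vertical thickness × cos δ = 5.9 × cos 33.84° = 4.9 m.

4.9 m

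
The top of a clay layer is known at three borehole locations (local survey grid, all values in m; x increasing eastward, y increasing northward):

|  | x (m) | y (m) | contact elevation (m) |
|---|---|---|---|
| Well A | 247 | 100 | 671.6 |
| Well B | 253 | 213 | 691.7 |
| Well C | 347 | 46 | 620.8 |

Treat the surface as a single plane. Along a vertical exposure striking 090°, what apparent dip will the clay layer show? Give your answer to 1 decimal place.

Two edge vectors: Well A→Well B = (6, 113, 20.1), Well A→Well C = (100, -54, -50.8).
Normal n = (Well A→Well B) × (Well A→Well C) = (-4655, 2314.8, -11624).
So ∂z/∂x = −n_x/n_z = −0.40046 and ∂z/∂y = −n_y/n_z = 0.19914.
Unit vector along 090° is (sin 90°, cos 90°) = (1.0000, 0.0000).
Slope in that direction = a·(1.0000) + b·(0.0000) = −0.40046.
Apparent dip = arctan|0.40046| = 21.8° (true dip is 24.1°, so apparent ≤ true as expected).

21.8°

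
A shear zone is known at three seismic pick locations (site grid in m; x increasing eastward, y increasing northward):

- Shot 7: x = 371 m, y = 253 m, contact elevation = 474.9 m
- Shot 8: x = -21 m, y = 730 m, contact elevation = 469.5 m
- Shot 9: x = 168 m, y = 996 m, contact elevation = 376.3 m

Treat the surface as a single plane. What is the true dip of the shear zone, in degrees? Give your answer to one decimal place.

Two edge vectors: Shot 7→Shot 8 = (-392, 477, -5.4), Shot 7→Shot 9 = (-203, 743, -98.6).
Normal n = (Shot 7→Shot 8) × (Shot 7→Shot 9) = (-43020, -37555, -194425).
So ∂z/∂x = −n_x/n_z = −0.22127 and ∂z/∂y = −n_y/n_z = −0.19316.
Gradient magnitude |∇z| = √(a² + b²) = √(0.04896 + 0.03731) = 0.29372.
True dip = arctan(0.29372) = 16.4°, dipping toward NE (azimuth ≈ 049°).

16.4°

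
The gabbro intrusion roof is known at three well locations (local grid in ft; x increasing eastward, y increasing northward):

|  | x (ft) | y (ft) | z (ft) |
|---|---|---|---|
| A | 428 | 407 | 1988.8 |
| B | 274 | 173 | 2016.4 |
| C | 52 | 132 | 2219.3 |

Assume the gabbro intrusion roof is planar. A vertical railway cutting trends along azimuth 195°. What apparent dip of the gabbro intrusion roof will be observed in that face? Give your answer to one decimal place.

15.0°

Two edge vectors: A→B = (-154, -234, 27.6), A→C = (-376, -275, 230.5).
Normal n = (A→B) × (A→C) = (-46347, 25119.4, -45634).
So ∂z/∂x = −n_x/n_z = −1.01562 and ∂z/∂y = −n_y/n_z = 0.55045.
Unit vector along 195° is (sin 195°, cos 195°) = (-0.2588, -0.9659).
Slope in that direction = a·(-0.2588) + b·(-0.9659) = −0.26883.
Apparent dip = arctan|0.26883| = 15.0° (true dip is 49.1°, so apparent ≤ true as expected).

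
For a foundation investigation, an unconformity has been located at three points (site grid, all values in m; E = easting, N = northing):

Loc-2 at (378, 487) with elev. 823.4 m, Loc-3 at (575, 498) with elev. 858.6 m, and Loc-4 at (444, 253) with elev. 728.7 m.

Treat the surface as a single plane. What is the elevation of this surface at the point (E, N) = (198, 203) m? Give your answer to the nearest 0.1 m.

668.5 m

Let the plane be z = a·E + b·N + c.
Loc-3−Loc-2: 197a + 11b = 35.2;  Loc-4−Loc-2: 66a − 234b = −94.7.
Solving gives a = 0.15366, b = 0.44804.
Then c = 823.4 − a·378 − b·487 = 547.12.
At (198, 203): z = 30.4 + 91.0 + 547.12 = 668.5 m.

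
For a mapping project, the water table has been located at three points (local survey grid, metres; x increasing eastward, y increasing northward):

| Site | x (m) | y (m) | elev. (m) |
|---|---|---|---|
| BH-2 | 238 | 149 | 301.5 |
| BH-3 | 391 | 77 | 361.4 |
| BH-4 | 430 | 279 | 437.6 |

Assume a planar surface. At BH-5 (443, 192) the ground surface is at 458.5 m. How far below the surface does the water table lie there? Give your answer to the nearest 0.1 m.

Two edge vectors: BH-2→BH-3 = (153, -72, 59.9), BH-2→BH-4 = (192, 130, 136.1).
Normal n = (BH-2→BH-3) × (BH-2→BH-4) = (-17586.2, -9322.5, 33714).
So ∂z/∂x = −n_x/n_z = 0.52163 and ∂z/∂y = −n_y/n_z = 0.27652.
Intercept c from BH-2: 301.5 − 124.15 − 41.20 = 136.15.
At (443, 192): z_contact = 231.08 + 53.09 + 136.15 = 420.32 m.
Depth below ground = 458.5 − 420.32 = 38.2 m.

38.2 m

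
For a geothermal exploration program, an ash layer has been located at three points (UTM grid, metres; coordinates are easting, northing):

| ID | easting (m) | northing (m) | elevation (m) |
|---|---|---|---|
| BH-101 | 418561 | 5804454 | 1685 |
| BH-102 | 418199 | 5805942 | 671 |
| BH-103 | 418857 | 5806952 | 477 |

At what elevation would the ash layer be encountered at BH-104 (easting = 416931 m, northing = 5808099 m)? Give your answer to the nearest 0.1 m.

-1205.4 m

Let the plane be z = a·easting + b·northing + c.
BH-102−BH-101: −362a + 1488b = −1014;  BH-103−BH-101: 296a + 2498b = −1208.
Solving gives a = 0.546928589, b = −0.548395061.
Then c = 1685 − a·418561 − b·5804454 = 2955895.93.
At (416931, 5808099): z = 228031.5 − 3185132.8 + 2955895.93 = -1205.4 m.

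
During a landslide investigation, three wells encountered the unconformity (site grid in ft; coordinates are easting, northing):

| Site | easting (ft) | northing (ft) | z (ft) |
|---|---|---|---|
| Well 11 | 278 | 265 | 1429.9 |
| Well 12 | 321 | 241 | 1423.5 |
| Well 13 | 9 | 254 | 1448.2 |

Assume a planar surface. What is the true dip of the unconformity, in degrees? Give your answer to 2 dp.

8.73°

Let the plane be z = a·easting + b·northing + c.
Well 12−Well 11: 43a − 24b = −6.4;  Well 13−Well 11: −269a − 11b = 18.3.
Solving gives a = −0.07355, b = 0.13490.
Gradient magnitude |∇z| = √(a² + b²) = √(0.00541 + 0.01820) = 0.15364.
True dip = arctan(0.15364) = 8.73°, dipping toward SSE (azimuth ≈ 151°).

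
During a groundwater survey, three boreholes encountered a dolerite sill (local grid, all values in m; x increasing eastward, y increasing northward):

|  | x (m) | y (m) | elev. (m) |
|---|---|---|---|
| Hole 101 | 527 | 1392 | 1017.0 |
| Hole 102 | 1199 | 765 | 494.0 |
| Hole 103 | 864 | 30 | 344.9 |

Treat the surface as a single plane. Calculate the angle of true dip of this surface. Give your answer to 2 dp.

Let the plane be z = a·x + b·y + c.
Hole 102−Hole 101: 672a − 627b = −523;  Hole 103−Hole 101: 337a − 1362b = −672.1.
Solving gives a = −0.41326, b = 0.39121.
Gradient magnitude |∇z| = √(a² + b²) = √(0.17078 + 0.15305) = 0.56906.
True dip = arctan(0.56906) = 29.64°, dipping toward SE (azimuth ≈ 133°).

29.64°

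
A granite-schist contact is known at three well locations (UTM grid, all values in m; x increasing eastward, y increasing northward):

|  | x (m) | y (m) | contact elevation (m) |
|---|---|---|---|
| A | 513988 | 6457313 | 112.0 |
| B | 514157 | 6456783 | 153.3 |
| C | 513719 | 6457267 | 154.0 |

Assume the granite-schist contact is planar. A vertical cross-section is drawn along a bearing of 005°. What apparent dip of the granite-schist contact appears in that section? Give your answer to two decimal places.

Two edge vectors: A→B = (169, -530, 41.3), A→C = (-269, -46, 42).
Normal n = (A→B) × (A→C) = (-20360.2, -18207.7, -150344).
So ∂z/∂x = −n_x/n_z = −0.13542 and ∂z/∂y = −n_y/n_z = −0.12111.
Unit vector along 005° is (sin 5°, cos 5°) = (0.0872, 0.9962).
Slope in that direction = a·(0.0872) + b·(0.9962) = −0.13245.
Apparent dip = arctan|0.13245| = 7.54° (true dip is 10.3°, so apparent ≤ true as expected).

7.54°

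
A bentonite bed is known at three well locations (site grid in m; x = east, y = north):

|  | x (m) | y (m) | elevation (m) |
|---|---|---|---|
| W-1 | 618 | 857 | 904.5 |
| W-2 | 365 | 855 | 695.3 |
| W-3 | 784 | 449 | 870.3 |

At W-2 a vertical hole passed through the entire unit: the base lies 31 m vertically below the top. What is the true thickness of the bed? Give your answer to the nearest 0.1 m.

22.8 m

Two edge vectors: W-1→W-2 = (-253, -2, -209.2), W-1→W-3 = (166, -408, -34.2).
Normal n = (W-1→W-2) × (W-1→W-3) = (-85285.2, -43379.8, 103556).
So ∂z/∂x = −n_x/n_z = 0.82357 and ∂z/∂y = −n_y/n_z = 0.41890.
|∇z| = √(a²+b²) = 0.92398, so dip δ = arctan(0.92398) = 42.74°.
True thickness = vertical thickness × cos δ = 31 × cos 42.74° = 22.8 m.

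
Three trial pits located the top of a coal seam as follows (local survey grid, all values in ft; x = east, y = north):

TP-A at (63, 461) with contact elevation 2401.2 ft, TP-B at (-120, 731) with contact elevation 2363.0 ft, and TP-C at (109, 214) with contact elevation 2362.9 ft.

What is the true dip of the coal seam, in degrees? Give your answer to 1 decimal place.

Two edge vectors: TP-A→TP-B = (-183, 270, -38.2), TP-A→TP-C = (46, -247, -38.3).
Normal n = (TP-A→TP-B) × (TP-A→TP-C) = (-19776.4, -8766.1, 32781).
So ∂z/∂x = −n_x/n_z = 0.60329 and ∂z/∂y = −n_y/n_z = 0.26741.
Gradient magnitude |∇z| = √(a² + b²) = √(0.36396 + 0.07151) = 0.65990.
True dip = arctan(0.65990) = 33.4°, dipping toward WSW (azimuth ≈ 246°).

33.4°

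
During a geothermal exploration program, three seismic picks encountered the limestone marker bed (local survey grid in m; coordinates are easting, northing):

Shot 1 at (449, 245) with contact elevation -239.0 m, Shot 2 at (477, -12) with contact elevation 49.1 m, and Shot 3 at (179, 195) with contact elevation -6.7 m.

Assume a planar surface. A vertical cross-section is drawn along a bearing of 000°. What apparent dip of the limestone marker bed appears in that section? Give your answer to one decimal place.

Let the plane be z = a·easting + b·northing + c.
Shot 2−Shot 1: 28a − 257b = 288.1;  Shot 3−Shot 1: −270a − 50b = 232.3.
Solving gives a = −0.63987, b = −1.19072.
Unit vector along 000° is (sin 0°, cos 0°) = (0.0000, 1.0000).
Slope in that direction = a·(0.0000) + b·(1.0000) = −1.19072.
Apparent dip = arctan|1.19072| = 50.0° (true dip is 53.5°, so apparent ≤ true as expected).

50.0°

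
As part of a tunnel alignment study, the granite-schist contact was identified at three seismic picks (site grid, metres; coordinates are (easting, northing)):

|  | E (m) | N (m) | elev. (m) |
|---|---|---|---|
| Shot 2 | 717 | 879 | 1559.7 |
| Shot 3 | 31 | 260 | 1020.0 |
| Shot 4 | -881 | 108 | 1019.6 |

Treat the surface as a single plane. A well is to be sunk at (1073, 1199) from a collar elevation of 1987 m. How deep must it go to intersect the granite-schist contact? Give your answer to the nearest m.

149 m

Two edge vectors: Shot 2→Shot 3 = (-686, -619, -539.7), Shot 2→Shot 4 = (-1598, -771, -540.1).
Normal n = (Shot 2→Shot 3) × (Shot 2→Shot 4) = (-81786.8, 491932, -460256).
So ∂z/∂E = −n_x/n_z = −0.17770 and ∂z/∂N = −n_y/n_z = 1.06882.
Intercept c from Shot 2: 1559.7 + 127.41 − 939.50 = 747.61.
At (1073, 1199): z_contact = −190.7 + 1281.5 + 747.61 = 1838.5 m.
Depth below ground = 1987 − 1838.5 = 149 m.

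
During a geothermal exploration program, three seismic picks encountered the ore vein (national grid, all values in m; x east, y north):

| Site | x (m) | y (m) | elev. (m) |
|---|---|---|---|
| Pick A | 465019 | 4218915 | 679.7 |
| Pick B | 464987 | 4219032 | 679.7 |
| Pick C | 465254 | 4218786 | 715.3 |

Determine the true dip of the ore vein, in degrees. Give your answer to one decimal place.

Two edge vectors: Pick A→Pick B = (-32, 117, 0), Pick A→Pick C = (235, -129, 35.6).
Normal n = (Pick A→Pick B) × (Pick A→Pick C) = (4165.2, 1139.2, -23367).
So ∂z/∂x = −n_x/n_z = 0.17825 and ∂z/∂y = −n_y/n_z = 0.04875.
Gradient magnitude |∇z| = √(a² + b²) = √(0.03177 + 0.00238) = 0.18480.
True dip = arctan(0.18480) = 10.5°, dipping toward WSW (azimuth ≈ 255°).

10.5°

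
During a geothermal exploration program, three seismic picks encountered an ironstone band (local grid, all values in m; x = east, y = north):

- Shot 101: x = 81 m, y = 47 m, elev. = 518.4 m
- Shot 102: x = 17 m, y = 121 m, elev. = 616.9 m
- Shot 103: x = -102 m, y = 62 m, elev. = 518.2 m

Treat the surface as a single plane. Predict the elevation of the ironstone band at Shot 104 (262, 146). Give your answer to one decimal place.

681.8 m

Two edge vectors: Shot 101→Shot 102 = (-64, 74, 98.5), Shot 101→Shot 103 = (-183, 15, -0.2).
Normal n = (Shot 101→Shot 102) × (Shot 101→Shot 103) = (-1492.3, -18038.3, 12582).
So ∂z/∂x = −n_x/n_z = 0.11861 and ∂z/∂y = −n_y/n_z = 1.43366.
Intercept c from Shot 101: 518.4 − 9.61 − 67.38 = 441.41.
At (262, 146): z = 31.1 + 209.3 + 441.41 = 681.8 m.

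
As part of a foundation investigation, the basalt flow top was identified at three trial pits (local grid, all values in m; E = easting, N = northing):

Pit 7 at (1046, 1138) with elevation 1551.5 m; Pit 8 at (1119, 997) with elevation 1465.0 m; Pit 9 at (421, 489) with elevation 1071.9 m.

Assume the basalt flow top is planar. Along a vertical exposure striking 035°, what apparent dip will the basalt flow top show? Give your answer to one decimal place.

Two edge vectors: Pit 7→Pit 8 = (73, -141, -86.5), Pit 7→Pit 9 = (-625, -649, -479.6).
Normal n = (Pit 7→Pit 8) × (Pit 7→Pit 9) = (11485.1, 89073.3, -135502).
So ∂z/∂E = −n_x/n_z = 0.08476 and ∂z/∂N = −n_y/n_z = 0.65736.
Unit vector along 035° is (sin 35°, cos 35°) = (0.5736, 0.8192).
Slope in that direction = a·(0.5736) + b·(0.8192) = 0.58709.
Apparent dip = arctan|0.58709| = 30.4° (true dip is 33.5°, so apparent ≤ true as expected).

30.4°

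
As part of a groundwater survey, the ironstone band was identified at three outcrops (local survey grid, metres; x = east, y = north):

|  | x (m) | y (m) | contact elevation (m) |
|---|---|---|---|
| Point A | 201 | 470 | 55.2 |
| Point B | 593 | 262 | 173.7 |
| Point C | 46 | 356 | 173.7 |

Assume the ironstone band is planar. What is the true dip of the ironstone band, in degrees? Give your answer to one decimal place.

Two edge vectors: Point A→Point B = (392, -208, 118.5), Point A→Point C = (-155, -114, 118.5).
Normal n = (Point A→Point B) × (Point A→Point C) = (-11139, -64819.5, -76928).
So ∂z/∂x = −n_x/n_z = −0.14480 and ∂z/∂y = −n_y/n_z = −0.84260.
Gradient magnitude |∇z| = √(a² + b²) = √(0.02097 + 0.70997) = 0.85495.
True dip = arctan(0.85495) = 40.5°, dipping toward N (azimuth ≈ 010°).

40.5°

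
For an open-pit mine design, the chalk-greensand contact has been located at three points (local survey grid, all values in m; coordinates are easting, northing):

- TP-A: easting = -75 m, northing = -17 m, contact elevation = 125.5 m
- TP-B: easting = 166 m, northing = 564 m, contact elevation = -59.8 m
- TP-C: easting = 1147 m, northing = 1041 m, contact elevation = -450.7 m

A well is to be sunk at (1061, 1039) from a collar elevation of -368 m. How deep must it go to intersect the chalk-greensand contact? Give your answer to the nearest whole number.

56 m

Two edge vectors: TP-A→TP-B = (241, 581, -185.3), TP-A→TP-C = (1222, 1058, -576.2).
Normal n = (TP-A→TP-B) × (TP-A→TP-C) = (-138724.8, -87572.4, -455004).
So ∂z/∂easting = −n_x/n_z = −0.30489 and ∂z/∂northing = −n_y/n_z = −0.19247.
Intercept c from TP-A: 125.5 − 22.87 − 3.27 = 99.36.
At (1061, 1039): z_contact = −323.5 − 200.0 + 99.36 = -424.1 m.
Depth below ground = -368 − (-424.1) = 56 m.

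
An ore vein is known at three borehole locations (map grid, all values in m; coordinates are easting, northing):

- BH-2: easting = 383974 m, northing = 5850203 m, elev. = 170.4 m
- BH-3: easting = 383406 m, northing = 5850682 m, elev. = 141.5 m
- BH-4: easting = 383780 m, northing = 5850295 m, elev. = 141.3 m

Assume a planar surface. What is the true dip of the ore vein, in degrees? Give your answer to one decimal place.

Let the plane be z = a·easting + b·northing + c.
BH-3−BH-2: −568a + 479b = −28.9;  BH-4−BH-2: −194a + 92b = −29.1.
Solving gives a = 0.27736, b = 0.26856.
Gradient magnitude |∇z| = √(a² + b²) = √(0.07693 + 0.07212) = 0.38607.
True dip = arctan(0.38607) = 21.1°, dipping toward SW (azimuth ≈ 226°).

21.1°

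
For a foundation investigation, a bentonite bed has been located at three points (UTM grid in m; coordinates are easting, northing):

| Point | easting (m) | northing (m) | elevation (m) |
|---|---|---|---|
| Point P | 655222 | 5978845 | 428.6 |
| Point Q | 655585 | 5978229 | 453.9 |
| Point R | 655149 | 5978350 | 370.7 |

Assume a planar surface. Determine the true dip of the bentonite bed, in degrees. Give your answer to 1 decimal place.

13.0°

Let the plane be z = a·easting + b·northing + c.
Point Q−Point P: 363a − 616b = 25.3;  Point R−Point P: −73a − 495b = −57.9.
Solving gives a = 0.21451, b = 0.08534.
Gradient magnitude |∇z| = √(a² + b²) = √(0.04601 + 0.00728) = 0.23086.
True dip = arctan(0.23086) = 13.0°, dipping toward WSW (azimuth ≈ 248°).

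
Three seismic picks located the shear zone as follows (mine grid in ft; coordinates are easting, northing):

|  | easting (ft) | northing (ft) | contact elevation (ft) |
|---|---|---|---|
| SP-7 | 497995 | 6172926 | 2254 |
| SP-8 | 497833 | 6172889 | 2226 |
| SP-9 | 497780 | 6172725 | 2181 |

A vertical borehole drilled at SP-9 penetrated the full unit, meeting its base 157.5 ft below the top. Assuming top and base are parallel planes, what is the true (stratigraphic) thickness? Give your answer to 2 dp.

152.27 ft

Two edge vectors: SP-7→SP-8 = (-162, -37, -28), SP-7→SP-9 = (-215, -201, -73).
Normal n = (SP-7→SP-8) × (SP-7→SP-9) = (-2927, -5806, 24607).
So ∂z/∂easting = −n_x/n_z = 0.11895 and ∂z/∂northing = −n_y/n_z = 0.23595.
|∇z| = √(a²+b²) = 0.26424, so dip δ = arctan(0.26424) = 14.80°.
True thickness = vertical thickness × cos δ = 157.5 × cos 14.80° = 152.27 ft.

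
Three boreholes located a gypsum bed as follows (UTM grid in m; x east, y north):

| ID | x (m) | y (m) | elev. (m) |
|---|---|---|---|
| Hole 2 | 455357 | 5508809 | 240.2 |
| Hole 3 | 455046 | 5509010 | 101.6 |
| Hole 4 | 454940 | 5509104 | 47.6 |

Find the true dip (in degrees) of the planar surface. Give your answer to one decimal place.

Two edge vectors: Hole 2→Hole 3 = (-311, 201, -138.6), Hole 2→Hole 4 = (-417, 295, -192.6).
Normal n = (Hole 2→Hole 3) × (Hole 2→Hole 4) = (2174.4, -2102.4, -7928).
So ∂z/∂x = −n_x/n_z = 0.27427 and ∂z/∂y = −n_y/n_z = −0.26519.
Gradient magnitude |∇z| = √(a² + b²) = √(0.07522 + 0.07032) = 0.38151.
True dip = arctan(0.38151) = 20.9°, dipping toward NW (azimuth ≈ 314°).

20.9°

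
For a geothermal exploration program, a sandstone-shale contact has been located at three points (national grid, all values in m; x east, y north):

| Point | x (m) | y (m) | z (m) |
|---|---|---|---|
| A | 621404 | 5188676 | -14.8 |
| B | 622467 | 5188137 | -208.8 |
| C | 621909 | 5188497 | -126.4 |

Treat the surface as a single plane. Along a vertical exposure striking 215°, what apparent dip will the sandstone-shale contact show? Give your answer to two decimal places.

Two edge vectors: A→B = (1063, -539, -194), A→C = (505, -179, -111.6).
Normal n = (A→B) × (A→C) = (25426.4, 20660.8, 81918).
So ∂z/∂x = −n_x/n_z = −0.31039 and ∂z/∂y = −n_y/n_z = −0.25221.
Unit vector along 215° is (sin 215°, cos 215°) = (-0.5736, -0.8192).
Slope in that direction = a·(-0.5736) + b·(-0.8192) = 0.38463.
Apparent dip = arctan|0.38463| = 21.04° (true dip is 21.8°, so apparent ≤ true as expected).

21.04°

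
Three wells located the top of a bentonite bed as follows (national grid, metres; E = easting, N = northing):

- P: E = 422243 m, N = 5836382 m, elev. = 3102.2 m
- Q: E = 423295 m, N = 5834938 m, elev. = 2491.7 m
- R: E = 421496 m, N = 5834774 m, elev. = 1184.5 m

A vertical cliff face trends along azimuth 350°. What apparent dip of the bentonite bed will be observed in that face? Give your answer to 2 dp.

37.50°

Let the plane be z = a·E + b·N + c.
Q−P: 1052a − 1444b = −610.5;  R−P: −747a − 1608b = −1917.7.
Solving gives a = 0.64523, b = 0.89286.
Unit vector along 350° is (sin 350°, cos 350°) = (-0.1736, 0.9848).
Slope in that direction = a·(-0.1736) + b·(0.9848) = 0.76725.
Apparent dip = arctan|0.76725| = 37.50° (true dip is 47.8°, so apparent ≤ true as expected).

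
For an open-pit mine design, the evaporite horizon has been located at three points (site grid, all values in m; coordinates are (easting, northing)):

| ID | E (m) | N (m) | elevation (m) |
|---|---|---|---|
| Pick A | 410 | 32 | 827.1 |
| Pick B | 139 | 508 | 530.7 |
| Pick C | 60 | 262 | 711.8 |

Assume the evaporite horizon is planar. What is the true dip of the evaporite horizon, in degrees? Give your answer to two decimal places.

Let the plane be z = a·E + b·N + c.
Pick B−Pick A: −271a + 476b = −296.4;  Pick C−Pick A: −350a + 230b = −115.3.
Solving gives a = −0.12745, b = −0.69525.
Gradient magnitude |∇z| = √(a² + b²) = √(0.01624 + 0.48337) = 0.70684.
True dip = arctan(0.70684) = 35.25°, dipping toward N (azimuth ≈ 010°).

35.25°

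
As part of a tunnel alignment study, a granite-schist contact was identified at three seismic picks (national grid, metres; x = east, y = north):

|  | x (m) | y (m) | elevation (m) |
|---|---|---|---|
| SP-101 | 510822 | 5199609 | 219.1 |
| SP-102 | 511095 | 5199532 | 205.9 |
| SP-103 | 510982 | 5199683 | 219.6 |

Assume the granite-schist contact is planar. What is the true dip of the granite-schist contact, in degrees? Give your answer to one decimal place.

Let the plane be z = a·x + b·y + c.
SP-102−SP-101: 273a − 77b = −13.2;  SP-103−SP-101: 160a + 74b = 0.5.
Solving gives a = −0.02885, b = 0.06914.
Gradient magnitude |∇z| = √(a² + b²) = √(0.00083 + 0.00478) = 0.07492.
True dip = arctan(0.07492) = 4.3°, dipping toward SSE (azimuth ≈ 157°).

4.3°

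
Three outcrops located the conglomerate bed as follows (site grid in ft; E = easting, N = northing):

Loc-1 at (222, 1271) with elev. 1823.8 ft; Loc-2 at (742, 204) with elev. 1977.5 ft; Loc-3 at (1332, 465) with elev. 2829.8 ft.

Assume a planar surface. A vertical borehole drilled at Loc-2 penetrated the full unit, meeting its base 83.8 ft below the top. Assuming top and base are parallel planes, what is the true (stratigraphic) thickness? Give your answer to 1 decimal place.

50.5 ft

Let the plane be z = a·E + b·N + c.
Loc-2−Loc-1: 520a − 1067b = 153.7;  Loc-3−Loc-1: 1110a − 806b = 1006.
Solving gives a = 1.24080, b = 0.46065.
|∇z| = √(a²+b²) = 1.32355, so dip δ = arctan(1.32355) = 52.93°.
True thickness = vertical thickness × cos δ = 83.8 × cos 52.93° = 50.5 ft.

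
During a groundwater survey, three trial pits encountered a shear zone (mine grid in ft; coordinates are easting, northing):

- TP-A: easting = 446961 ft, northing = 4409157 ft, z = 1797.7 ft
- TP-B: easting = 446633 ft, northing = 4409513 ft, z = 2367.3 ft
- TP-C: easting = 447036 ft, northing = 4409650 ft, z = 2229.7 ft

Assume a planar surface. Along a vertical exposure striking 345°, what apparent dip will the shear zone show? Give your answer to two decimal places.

Let the plane be z = a·easting + b·northing + c.
TP-B−TP-A: −328a + 356b = 569.6;  TP-C−TP-A: 75a + 493b = 432.
Solving gives a = −0.67419, b = 0.97883.
Unit vector along 345° is (sin 345°, cos 345°) = (-0.2588, 0.9659).
Slope in that direction = a·(-0.2588) + b·(0.9659) = 1.11997.
Apparent dip = arctan|1.11997| = 48.24° (true dip is 49.9°, so apparent ≤ true as expected).

48.24°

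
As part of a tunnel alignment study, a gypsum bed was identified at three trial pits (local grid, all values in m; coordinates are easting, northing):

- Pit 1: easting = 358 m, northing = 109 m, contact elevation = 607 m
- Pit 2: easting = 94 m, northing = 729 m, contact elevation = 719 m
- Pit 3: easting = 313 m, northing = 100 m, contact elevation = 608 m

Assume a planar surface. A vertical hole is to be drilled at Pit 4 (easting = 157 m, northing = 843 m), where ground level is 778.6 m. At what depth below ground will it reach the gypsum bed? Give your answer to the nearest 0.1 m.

Let the plane be z = a·easting + b·northing + c.
Pit 2−Pit 1: −264a + 620b = 112;  Pit 3−Pit 1: −45a − 9b = 1.
Solving gives a = −0.05377, b = 0.15775.
Then c = 607 − a·358 − b·109 = 609.06.
At (157, 843): z_contact = −8.44 + 132.98 + 609.06 = 733.60 m.
Depth below ground = 778.6 − 733.60 = 45.0 m.

45.0 m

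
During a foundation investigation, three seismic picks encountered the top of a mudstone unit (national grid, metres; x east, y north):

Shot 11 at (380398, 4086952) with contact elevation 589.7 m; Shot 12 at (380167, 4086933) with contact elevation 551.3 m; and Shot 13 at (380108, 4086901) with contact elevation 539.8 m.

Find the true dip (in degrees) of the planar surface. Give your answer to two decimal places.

9.80°

Let the plane be z = a·x + b·y + c.
Shot 12−Shot 11: −231a − 19b = −38.4;  Shot 13−Shot 11: −290a − 51b = −49.9.
Solving gives a = 0.16111, b = 0.06233.
Gradient magnitude |∇z| = √(a² + b²) = √(0.02596 + 0.00389) = 0.17275.
True dip = arctan(0.17275) = 9.80°, dipping toward WSW (azimuth ≈ 249°).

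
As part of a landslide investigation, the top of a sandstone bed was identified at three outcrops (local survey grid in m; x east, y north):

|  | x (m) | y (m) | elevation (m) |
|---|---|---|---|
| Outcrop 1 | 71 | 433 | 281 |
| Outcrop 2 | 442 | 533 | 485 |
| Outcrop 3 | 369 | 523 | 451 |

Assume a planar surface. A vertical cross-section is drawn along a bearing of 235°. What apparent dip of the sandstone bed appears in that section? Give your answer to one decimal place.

34.0°

Two edge vectors: Outcrop 1→Outcrop 2 = (371, 100, 204), Outcrop 1→Outcrop 3 = (298, 90, 170).
Normal n = (Outcrop 1→Outcrop 2) × (Outcrop 1→Outcrop 3) = (-1360, -2278, 3590).
So ∂z/∂x = −n_x/n_z = 0.37883 and ∂z/∂y = −n_y/n_z = 0.63454.
Unit vector along 235° is (sin 235°, cos 235°) = (-0.8192, -0.5736).
Slope in that direction = a·(-0.8192) + b·(-0.5736) = −0.67428.
Apparent dip = arctan|0.67428| = 34.0° (true dip is 36.5°, so apparent ≤ true as expected).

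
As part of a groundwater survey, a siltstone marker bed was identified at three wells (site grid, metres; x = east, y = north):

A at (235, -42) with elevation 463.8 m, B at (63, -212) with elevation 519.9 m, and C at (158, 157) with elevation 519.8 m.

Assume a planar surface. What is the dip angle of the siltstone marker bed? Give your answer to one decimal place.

Two edge vectors: A→B = (-172, -170, 56.1), A→C = (-77, 199, 56).
Normal n = (A→B) × (A→C) = (-20683.9, 5312.3, -47318).
So ∂z/∂x = −n_x/n_z = −0.43713 and ∂z/∂y = −n_y/n_z = 0.11227.
Gradient magnitude |∇z| = √(a² + b²) = √(0.19108 + 0.01260) = 0.45131.
True dip = arctan(0.45131) = 24.3°, dipping toward ESE (azimuth ≈ 104°).

24.3°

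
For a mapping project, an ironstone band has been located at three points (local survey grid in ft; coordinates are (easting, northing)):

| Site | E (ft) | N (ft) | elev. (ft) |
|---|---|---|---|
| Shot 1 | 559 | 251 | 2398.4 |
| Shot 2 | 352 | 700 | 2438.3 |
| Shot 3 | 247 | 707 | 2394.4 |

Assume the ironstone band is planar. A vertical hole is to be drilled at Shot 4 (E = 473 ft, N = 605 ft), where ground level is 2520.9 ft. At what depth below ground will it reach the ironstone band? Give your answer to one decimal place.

Let the plane be z = a·E + b·N + c.
Shot 2−Shot 1: −207a + 449b = 39.9;  Shot 3−Shot 1: −312a + 456b = −4.
Solving gives a = 0.43746, b = 0.29055.
Then c = 2398.4 − a·559 − b·251 = 2080.93.
At (473, 605): z_contact = 206.92 + 175.78 + 2080.93 = 2463.63 ft.
Depth below ground = 2520.9 − 2463.63 = 57.3 ft.

57.3 ft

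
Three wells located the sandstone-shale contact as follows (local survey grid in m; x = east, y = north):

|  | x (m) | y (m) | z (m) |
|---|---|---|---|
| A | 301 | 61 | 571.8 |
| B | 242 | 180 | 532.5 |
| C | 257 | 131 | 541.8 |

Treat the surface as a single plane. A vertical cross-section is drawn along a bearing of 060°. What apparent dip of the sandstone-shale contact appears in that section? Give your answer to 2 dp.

33.41°

Two edge vectors: A→B = (-59, 119, -39.3), A→C = (-44, 70, -30).
Normal n = (A→B) × (A→C) = (-819, -40.8, 1106).
So ∂z/∂x = −n_x/n_z = 0.74051 and ∂z/∂y = −n_y/n_z = 0.03689.
Unit vector along 060° is (sin 60°, cos 60°) = (0.8660, 0.5000).
Slope in that direction = a·(0.8660) + b·(0.5000) = 0.65974.
Apparent dip = arctan|0.65974| = 33.41° (true dip is 36.6°, so apparent ≤ true as expected).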